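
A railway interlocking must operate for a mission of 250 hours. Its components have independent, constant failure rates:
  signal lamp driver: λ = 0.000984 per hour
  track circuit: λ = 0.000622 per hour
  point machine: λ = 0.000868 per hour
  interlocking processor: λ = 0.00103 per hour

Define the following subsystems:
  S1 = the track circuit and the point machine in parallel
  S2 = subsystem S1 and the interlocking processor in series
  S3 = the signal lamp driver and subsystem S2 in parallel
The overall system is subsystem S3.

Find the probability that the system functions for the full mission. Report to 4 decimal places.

R(signal lamp driver) = exp(−0.000984 × 250) = 0.781922
R(track circuit) = exp(−0.000622 × 250) = 0.855987
R(point machine) = exp(−0.000868 × 250) = 0.804930
R(interlocking processor) = exp(−0.00103 × 250) = 0.772982
Parallel (track circuit and point machine): 1 − (1 − 0.855987)(1 − 0.804930) = 0.971907
Series ([0.971907] and interlocking processor): 0.971907 × 0.772982 = 0.751267
Parallel (signal lamp driver and [0.751267]): 1 − (1 − 0.781922)(1 − 0.751267) = 0.9458

0.9458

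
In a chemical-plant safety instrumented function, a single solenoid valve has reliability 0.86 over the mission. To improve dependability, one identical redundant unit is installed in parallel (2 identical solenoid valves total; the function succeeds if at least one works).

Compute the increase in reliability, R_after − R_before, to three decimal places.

R_before = 0.86
R_after = 1 − (1 − 0.86)^2 = 0.980
ΔR = 0.980 − 0.86 = 0.120

0.120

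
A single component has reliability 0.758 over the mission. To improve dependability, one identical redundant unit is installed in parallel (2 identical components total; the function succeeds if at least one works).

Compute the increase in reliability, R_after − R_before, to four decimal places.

0.1834

R_before = 0.758
R_after = 1 − (1 − 0.758)^2 = 0.9414
ΔR = 0.9414 − 0.758 = 0.1834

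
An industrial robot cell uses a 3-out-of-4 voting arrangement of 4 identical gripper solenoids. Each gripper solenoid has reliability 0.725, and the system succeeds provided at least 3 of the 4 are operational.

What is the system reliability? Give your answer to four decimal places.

0.6955

R = Σ_{i=3}^{4} C(4,i) p^i (1−p)^{4−i} with p = 0.725
C(4,3)·0.725^3·0.275^1 = 0.419186
C(4,4)·0.725^4·0.275^0 = 0.276282
Sum = 0.6955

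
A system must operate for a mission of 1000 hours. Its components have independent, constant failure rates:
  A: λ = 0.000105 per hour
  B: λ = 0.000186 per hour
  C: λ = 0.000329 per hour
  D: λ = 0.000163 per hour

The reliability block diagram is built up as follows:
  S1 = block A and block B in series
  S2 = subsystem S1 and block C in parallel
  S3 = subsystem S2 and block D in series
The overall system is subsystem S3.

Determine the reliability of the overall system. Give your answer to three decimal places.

R(A) = exp(−0.000105 × 1000) = 0.90032
R(B) = exp(−0.000186 × 1000) = 0.83027
R(C) = exp(−0.000329 × 1000) = 0.71964
R(D) = exp(−0.000163 × 1000) = 0.84959
Series (A and B): 0.90032 × 0.83027 = 0.74751
Parallel ([0.74751] and C): 1 − (1 − 0.74751)(1 − 0.71964) = 0.92921
Series ([0.92921] and D): 0.92921 × 0.84959 = 0.789

0.789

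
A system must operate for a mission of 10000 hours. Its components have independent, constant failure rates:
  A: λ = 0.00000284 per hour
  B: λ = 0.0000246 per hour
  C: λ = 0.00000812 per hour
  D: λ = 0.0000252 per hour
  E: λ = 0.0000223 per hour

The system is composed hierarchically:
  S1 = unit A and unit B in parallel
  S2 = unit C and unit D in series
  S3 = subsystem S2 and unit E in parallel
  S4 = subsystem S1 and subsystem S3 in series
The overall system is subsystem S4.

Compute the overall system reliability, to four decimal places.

R(A) = exp(−0.00000284 × 10000) = 0.971999
R(B) = exp(−0.0000246 × 10000) = 0.781922
R(C) = exp(−0.00000812 × 10000) = 0.922009
R(D) = exp(−0.0000252 × 10000) = 0.777245
R(E) = exp(−0.0000223 × 10000) = 0.800115
Parallel (A and B): 1 − (1 − 0.971999)(1 − 0.781922) = 0.993894
Series (C and D): 0.922009 × 0.777245 = 0.716627
Parallel ([0.716627] and E): 1 − (1 − 0.716627)(1 − 0.800115) = 0.943358
Series ([0.993894] and [0.943358]): 0.993894 × 0.943358 = 0.9376

0.9376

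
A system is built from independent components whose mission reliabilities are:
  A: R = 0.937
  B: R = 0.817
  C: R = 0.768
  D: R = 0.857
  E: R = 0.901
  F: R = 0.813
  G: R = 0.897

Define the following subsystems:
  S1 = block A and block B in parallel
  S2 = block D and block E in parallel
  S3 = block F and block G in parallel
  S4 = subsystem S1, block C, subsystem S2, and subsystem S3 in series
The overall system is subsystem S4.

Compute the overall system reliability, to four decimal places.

Parallel (A and B): 1 − (1 − 0.937000)(1 − 0.817000) = 0.988471
Parallel (D and E): 1 − (1 − 0.857000)(1 − 0.901000) = 0.985843
Parallel (F and G): 1 − (1 − 0.813000)(1 − 0.897000) = 0.980739
Series ([0.988471], C, [0.985843], and [0.980739]): 0.988471 × 0.768000 × 0.985843 × 0.980739 = 0.7340

0.7340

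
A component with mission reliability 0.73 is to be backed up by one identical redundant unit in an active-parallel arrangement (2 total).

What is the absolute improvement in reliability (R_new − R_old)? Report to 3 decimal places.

0.197

R_before = 0.73
R_after = 1 − (1 − 0.73)^2 = 0.927
ΔR = 0.927 − 0.73 = 0.197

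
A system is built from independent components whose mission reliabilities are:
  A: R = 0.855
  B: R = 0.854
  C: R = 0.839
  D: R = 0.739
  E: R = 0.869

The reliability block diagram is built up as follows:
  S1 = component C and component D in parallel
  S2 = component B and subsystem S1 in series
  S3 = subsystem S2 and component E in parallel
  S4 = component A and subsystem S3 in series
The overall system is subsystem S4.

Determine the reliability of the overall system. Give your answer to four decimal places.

0.8346

Parallel (C and D): 1 − (1 − 0.839000)(1 − 0.739000) = 0.957979
Series (B and [0.957979]): 0.854000 × 0.957979 = 0.818114
Parallel ([0.818114] and E): 1 − (1 − 0.818114)(1 − 0.869000) = 0.976173
Series (A and [0.976173]): 0.855000 × 0.976173 = 0.8346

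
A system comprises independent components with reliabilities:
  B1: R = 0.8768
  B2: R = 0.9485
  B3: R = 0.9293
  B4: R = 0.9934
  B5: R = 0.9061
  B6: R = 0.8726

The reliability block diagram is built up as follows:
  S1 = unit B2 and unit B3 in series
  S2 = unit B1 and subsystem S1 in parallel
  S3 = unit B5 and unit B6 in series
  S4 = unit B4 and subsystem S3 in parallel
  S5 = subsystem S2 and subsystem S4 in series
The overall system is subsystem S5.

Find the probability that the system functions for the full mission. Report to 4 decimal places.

Series (B2 and B3): 0.948500 × 0.929300 = 0.881441
Parallel (B1 and [0.881441]): 1 − (1 − 0.876800)(1 − 0.881441) = 0.985394
Series (B5 and B6): 0.906100 × 0.872600 = 0.790663
Parallel (B4 and [0.790663]): 1 − (1 − 0.993400)(1 − 0.790663) = 0.998618
Series ([0.985394] and [0.998618]): 0.985394 × 0.998618 = 0.9840

0.9840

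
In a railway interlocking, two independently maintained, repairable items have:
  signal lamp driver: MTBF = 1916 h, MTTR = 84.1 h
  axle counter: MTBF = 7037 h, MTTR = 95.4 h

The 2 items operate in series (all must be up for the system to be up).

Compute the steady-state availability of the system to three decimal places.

A(signal lamp driver) = MTBF/(MTBF+MTTR) = 1916/(1916+84.1) = 0.957952
A(axle counter) = MTBF/(MTBF+MTTR) = 7037/(7037+95.4) = 0.986624
Series availability: 0.957952 × 0.986624 = 0.945

0.945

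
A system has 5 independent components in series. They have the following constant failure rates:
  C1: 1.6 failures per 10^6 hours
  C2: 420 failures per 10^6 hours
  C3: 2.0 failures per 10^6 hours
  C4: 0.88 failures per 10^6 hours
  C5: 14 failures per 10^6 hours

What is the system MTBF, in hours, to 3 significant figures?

2280

Series of exponential components: λ_sys = Σ λ_i
λ_sys = 0.0000016 + 0.00042 + 0.0000020 + 0.00000088 + 0.000014 = 4.3848e-04 /h
MTBF = 1 / λ_sys = 2280 h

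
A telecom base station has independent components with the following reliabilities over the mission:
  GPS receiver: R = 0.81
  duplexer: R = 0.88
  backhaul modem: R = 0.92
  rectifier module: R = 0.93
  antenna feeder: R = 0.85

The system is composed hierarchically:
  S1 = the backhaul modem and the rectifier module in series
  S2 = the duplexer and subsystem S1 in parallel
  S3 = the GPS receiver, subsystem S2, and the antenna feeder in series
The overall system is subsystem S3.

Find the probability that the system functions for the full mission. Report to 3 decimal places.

0.677

Series (backhaul modem and rectifier module): 0.92000 × 0.93000 = 0.85560
Parallel (duplexer and [0.85560]): 1 − (1 − 0.88000)(1 − 0.85560) = 0.98267
Series (GPS receiver, [0.98267], and antenna feeder): 0.81000 × 0.98267 × 0.85000 = 0.677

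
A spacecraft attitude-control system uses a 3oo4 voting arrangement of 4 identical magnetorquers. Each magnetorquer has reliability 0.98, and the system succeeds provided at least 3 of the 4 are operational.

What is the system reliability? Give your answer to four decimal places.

R = Σ_{i=3}^{4} C(4,i) p^i (1−p)^{4−i} with p = 0.98
C(4,3)·0.98^3·0.02^1 = 0.075295
C(4,4)·0.98^4·0.02^0 = 0.922368
Sum = 0.9977

0.9977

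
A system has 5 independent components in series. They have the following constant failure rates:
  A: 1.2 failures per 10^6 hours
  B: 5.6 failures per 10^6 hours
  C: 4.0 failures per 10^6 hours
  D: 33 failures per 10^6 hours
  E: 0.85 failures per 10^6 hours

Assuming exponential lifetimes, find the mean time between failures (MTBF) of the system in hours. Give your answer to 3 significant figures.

Series of exponential components: λ_sys = Σ λ_i
λ_sys = 0.0000012 + 0.0000056 + 0.0000040 + 0.000033 + 0.00000085 = 4.4650e-05 /h
MTBF = 1 / λ_sys = 22400 h

22400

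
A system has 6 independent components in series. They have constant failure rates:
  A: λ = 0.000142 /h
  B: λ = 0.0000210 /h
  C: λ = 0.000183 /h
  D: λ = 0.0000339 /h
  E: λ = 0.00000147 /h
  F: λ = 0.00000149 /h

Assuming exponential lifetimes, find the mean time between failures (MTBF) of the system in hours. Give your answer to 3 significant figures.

Series of exponential components: λ_sys = Σ λ_i
λ_sys = 0.000142 + 0.0000210 + 0.000183 + 0.0000339 + 0.00000147 + 0.00000149 = 3.8286e-04 /h
MTBF = 1 / λ_sys = 2610 h

2610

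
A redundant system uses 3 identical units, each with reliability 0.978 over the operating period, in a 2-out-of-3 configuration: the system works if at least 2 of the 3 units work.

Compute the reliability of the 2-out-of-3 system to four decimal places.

R = Σ_{i=2}^{3} C(3,i) p^i (1−p)^{3−i} with p = 0.978
C(3,2)·0.978^2·0.022^1 = 0.063128
C(3,3)·0.978^3·0.022^0 = 0.935441
Sum = 0.9986

0.9986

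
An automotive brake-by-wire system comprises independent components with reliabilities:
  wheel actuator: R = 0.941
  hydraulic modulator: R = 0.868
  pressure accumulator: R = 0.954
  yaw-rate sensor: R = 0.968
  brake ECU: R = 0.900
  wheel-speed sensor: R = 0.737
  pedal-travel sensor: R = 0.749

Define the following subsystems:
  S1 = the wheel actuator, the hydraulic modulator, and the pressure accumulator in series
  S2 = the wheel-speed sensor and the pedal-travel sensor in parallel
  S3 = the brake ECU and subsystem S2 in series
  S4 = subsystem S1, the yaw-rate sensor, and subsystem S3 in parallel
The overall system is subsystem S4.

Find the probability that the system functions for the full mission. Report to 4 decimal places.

0.9989

Series (wheel actuator, hydraulic modulator, and pressure accumulator): 0.941000 × 0.868000 × 0.954000 = 0.779216
Parallel (wheel-speed sensor and pedal-travel sensor): 1 − (1 − 0.737000)(1 − 0.749000) = 0.933987
Series (brake ECU and [0.933987]): 0.900000 × 0.933987 = 0.840588
Parallel ([0.779216], yaw-rate sensor, and [0.840588]): 1 − (1 − 0.779216)(1 − 0.968000)(1 − 0.840588) = 0.9989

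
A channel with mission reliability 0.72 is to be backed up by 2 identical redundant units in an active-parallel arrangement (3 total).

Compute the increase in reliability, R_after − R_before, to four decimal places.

0.2580

R_before = 0.72
R_after = 1 − (1 − 0.72)^3 = 0.9780
ΔR = 0.9780 − 0.72 = 0.2580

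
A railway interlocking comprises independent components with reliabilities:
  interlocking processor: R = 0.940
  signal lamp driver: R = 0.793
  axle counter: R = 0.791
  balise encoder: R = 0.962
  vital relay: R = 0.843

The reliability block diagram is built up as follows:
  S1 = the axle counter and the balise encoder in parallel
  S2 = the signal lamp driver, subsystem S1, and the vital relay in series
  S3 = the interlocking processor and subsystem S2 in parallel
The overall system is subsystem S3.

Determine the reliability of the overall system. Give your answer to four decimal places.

Parallel (axle counter and balise encoder): 1 − (1 − 0.791000)(1 − 0.962000) = 0.992058
Series (signal lamp driver, [0.992058], and vital relay): 0.793000 × 0.992058 × 0.843000 = 0.663190
Parallel (interlocking processor and [0.663190]): 1 − (1 − 0.940000)(1 − 0.663190) = 0.9798

0.9798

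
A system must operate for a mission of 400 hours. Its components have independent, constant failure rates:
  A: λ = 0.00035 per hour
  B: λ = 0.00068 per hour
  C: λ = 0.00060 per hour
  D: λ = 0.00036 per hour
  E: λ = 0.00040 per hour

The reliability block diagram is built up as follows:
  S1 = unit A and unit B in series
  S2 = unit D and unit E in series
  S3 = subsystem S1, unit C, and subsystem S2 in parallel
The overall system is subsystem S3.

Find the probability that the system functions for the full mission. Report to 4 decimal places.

R(A) = exp(−0.00035 × 400) = 0.869358
R(B) = exp(−0.00068 × 400) = 0.761854
R(C) = exp(−0.00060 × 400) = 0.786628
R(D) = exp(−0.00036 × 400) = 0.865888
R(E) = exp(−0.00040 × 400) = 0.852144
Series (A and B): 0.869358 × 0.761854 = 0.662324
Series (D and E): 0.865888 × 0.852144 = 0.737861
Parallel ([0.662324], C, and [0.737861]): 1 − (1 − 0.662324)(1 − 0.786628)(1 − 0.737861) = 0.9811

0.9811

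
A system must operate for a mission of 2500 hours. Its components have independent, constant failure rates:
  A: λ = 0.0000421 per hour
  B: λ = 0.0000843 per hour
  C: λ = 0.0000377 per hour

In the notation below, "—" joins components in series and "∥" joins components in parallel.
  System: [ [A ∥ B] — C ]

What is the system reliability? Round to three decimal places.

0.893

R(A) = exp(−0.0000421 × 2500) = 0.90010
R(B) = exp(−0.0000843 × 2500) = 0.80998
R(C) = exp(−0.0000377 × 2500) = 0.91006
Parallel (A and B): 1 − (1 − 0.90010)(1 − 0.80998) = 0.98102
Series ([0.98102] and C): 0.98102 × 0.91006 = 0.893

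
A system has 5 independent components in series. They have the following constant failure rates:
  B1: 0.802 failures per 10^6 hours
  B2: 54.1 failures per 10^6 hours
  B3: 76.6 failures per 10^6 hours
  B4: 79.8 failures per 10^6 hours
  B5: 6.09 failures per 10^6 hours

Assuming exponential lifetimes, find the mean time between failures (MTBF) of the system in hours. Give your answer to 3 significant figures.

Series of exponential components: λ_sys = Σ λ_i
λ_sys = 0.000000802 + 0.0000541 + 0.0000766 + 0.0000798 + 0.00000609 = 2.1739e-04 /h
MTBF = 1 / λ_sys = 4600 h

4600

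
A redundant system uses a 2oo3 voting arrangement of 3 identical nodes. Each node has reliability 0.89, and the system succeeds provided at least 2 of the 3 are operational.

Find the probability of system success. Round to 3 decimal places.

0.966

R = Σ_{i=2}^{3} C(3,i) p^i (1−p)^{3−i} with p = 0.89
C(3,2)·0.89^2·0.11^1 = 0.26139
C(3,3)·0.89^3·0.11^0 = 0.70497
Sum = 0.966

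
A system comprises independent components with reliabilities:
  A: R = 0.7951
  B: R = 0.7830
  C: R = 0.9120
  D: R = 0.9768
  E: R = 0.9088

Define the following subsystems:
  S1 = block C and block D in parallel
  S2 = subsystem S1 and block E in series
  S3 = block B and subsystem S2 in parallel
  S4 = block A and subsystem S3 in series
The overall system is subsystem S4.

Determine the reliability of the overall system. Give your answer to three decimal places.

Parallel (C and D): 1 − (1 − 0.91200)(1 − 0.97680) = 0.99796
Series ([0.99796] and E): 0.99796 × 0.90880 = 0.90695
Parallel (B and [0.90695]): 1 − (1 − 0.78300)(1 − 0.90695) = 0.97981
Series (A and [0.97981]): 0.79510 × 0.97981 = 0.779

0.779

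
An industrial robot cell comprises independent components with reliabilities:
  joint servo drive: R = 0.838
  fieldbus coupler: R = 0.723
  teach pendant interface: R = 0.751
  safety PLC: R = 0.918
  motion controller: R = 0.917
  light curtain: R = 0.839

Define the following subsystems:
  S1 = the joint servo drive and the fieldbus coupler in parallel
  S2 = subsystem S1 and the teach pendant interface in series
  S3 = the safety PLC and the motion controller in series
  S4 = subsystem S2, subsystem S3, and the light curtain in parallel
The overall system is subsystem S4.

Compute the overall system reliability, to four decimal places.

Parallel (joint servo drive and fieldbus coupler): 1 − (1 − 0.838000)(1 − 0.723000) = 0.955126
Series ([0.955126] and teach pendant interface): 0.955126 × 0.751000 = 0.717300
Series (safety PLC and motion controller): 0.918000 × 0.917000 = 0.841806
Parallel ([0.717300], [0.841806], and light curtain): 1 − (1 − 0.717300)(1 − 0.841806)(1 − 0.839000) = 0.9928

0.9928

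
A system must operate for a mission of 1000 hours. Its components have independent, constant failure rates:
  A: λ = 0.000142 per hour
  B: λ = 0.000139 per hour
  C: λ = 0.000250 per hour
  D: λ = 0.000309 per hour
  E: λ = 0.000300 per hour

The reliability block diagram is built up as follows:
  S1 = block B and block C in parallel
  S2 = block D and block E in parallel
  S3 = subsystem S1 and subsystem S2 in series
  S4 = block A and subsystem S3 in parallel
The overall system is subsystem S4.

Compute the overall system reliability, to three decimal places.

R(A) = exp(−0.000142 × 1000) = 0.86762
R(B) = exp(−0.000139 × 1000) = 0.87023
R(C) = exp(−0.000250 × 1000) = 0.77880
R(D) = exp(−0.000309 × 1000) = 0.73418
R(E) = exp(−0.000300 × 1000) = 0.74082
Parallel (B and C): 1 − (1 − 0.87023)(1 − 0.77880) = 0.97129
Parallel (D and E): 1 − (1 − 0.73418)(1 − 0.74082) = 0.93110
Series ([0.97129] and [0.93110]): 0.97129 × 0.93110 = 0.90437
Parallel (A and [0.90437]): 1 − (1 − 0.86762)(1 − 0.90437) = 0.987

0.987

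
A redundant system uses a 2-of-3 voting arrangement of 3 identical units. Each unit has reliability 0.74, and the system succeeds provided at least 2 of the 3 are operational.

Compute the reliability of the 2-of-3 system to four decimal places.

R = Σ_{i=2}^{3} C(3,i) p^i (1−p)^{3−i} with p = 0.74
C(3,2)·0.74^2·0.26^1 = 0.427128
C(3,3)·0.74^3·0.26^0 = 0.405224
Sum = 0.8324

0.8324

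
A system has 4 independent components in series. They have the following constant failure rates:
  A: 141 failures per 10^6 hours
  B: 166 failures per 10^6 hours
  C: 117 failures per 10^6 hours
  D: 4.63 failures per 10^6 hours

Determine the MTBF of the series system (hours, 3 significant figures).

Series of exponential components: λ_sys = Σ λ_i
λ_sys = 0.000141 + 0.000166 + 0.000117 + 0.00000463 = 4.2863e-04 /h
MTBF = 1 / λ_sys = 2330 h

2330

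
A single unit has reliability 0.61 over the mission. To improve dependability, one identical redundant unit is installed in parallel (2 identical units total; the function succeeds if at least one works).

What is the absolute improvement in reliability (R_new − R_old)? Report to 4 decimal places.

0.2379

R_before = 0.61
R_after = 1 − (1 − 0.61)^2 = 0.8479
ΔR = 0.8479 − 0.61 = 0.2379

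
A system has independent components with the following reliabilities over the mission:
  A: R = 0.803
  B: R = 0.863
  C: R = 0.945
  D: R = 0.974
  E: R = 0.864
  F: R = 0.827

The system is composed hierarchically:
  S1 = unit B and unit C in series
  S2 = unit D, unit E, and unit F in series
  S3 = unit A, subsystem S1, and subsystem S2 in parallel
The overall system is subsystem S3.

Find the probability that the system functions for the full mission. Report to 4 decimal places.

0.9890

Series (B and C): 0.863000 × 0.945000 = 0.815535
Series (D, E, and F): 0.974000 × 0.864000 × 0.827000 = 0.695950
Parallel (A, [0.815535], and [0.695950]): 1 − (1 − 0.803000)(1 − 0.815535)(1 − 0.695950) = 0.9890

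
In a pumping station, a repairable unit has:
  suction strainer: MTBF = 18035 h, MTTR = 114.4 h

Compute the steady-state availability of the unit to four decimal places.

A(suction strainer) = MTBF/(MTBF+MTTR) = 18035/(18035+114.4) = 0.9937

0.9937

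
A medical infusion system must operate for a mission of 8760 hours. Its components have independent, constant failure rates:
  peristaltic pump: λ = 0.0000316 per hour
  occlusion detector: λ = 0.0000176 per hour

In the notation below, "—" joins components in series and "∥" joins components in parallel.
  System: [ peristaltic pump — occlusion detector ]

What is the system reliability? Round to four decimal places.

0.6499

R(peristaltic pump) = exp(−0.0000316 × 8760) = 0.758194
R(occlusion detector) = exp(−0.0000176 × 8760) = 0.857121
Series (peristaltic pump and occlusion detector): 0.758194 × 0.857121 = 0.6499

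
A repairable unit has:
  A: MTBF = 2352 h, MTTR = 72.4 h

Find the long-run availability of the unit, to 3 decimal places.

0.970

A(A) = MTBF/(MTBF+MTTR) = 2352/(2352+72.4) = 0.970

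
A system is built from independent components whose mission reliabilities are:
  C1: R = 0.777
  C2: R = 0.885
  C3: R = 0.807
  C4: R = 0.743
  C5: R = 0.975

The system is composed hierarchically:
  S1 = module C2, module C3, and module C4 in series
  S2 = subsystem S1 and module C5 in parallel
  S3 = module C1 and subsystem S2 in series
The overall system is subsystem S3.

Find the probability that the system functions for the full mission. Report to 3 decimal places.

Series (C2, C3, and C4): 0.88500 × 0.80700 × 0.74300 = 0.53065
Parallel ([0.53065] and C5): 1 − (1 − 0.53065)(1 − 0.97500) = 0.98827
Series (C1 and [0.98827]): 0.77700 × 0.98827 = 0.768

0.768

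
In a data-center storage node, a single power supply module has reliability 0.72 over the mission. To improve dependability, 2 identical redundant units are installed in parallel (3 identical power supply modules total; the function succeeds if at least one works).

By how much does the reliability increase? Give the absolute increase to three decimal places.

R_before = 0.72
R_after = 1 − (1 − 0.72)^3 = 0.978
ΔR = 0.978 − 0.72 = 0.258

0.258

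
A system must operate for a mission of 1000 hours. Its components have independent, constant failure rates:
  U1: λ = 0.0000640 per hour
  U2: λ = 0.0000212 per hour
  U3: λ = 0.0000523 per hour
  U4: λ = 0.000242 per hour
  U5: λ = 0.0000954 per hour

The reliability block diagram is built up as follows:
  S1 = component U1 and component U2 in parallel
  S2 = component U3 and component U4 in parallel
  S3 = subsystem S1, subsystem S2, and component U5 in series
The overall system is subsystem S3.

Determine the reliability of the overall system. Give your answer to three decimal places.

R(U1) = exp(−0.0000640 × 1000) = 0.93800
R(U2) = exp(−0.0000212 × 1000) = 0.97902
R(U3) = exp(−0.0000523 × 1000) = 0.94904
R(U4) = exp(−0.000242 × 1000) = 0.78506
R(U5) = exp(−0.0000954 × 1000) = 0.90901
Parallel (U1 and U2): 1 − (1 − 0.93800)(1 − 0.97902) = 0.99870
Parallel (U3 and U4): 1 − (1 − 0.94904)(1 − 0.78506) = 0.98905
Series ([0.99870], [0.98905], and U5): 0.99870 × 0.98905 × 0.90901 = 0.898

0.898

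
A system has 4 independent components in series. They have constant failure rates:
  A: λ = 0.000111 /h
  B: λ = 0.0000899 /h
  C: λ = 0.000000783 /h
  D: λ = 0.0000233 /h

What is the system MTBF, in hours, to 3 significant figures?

4440

Series of exponential components: λ_sys = Σ λ_i
λ_sys = 0.000111 + 0.0000899 + 0.000000783 + 0.0000233 = 2.2498e-04 /h
MTBF = 1 / λ_sys = 4440 h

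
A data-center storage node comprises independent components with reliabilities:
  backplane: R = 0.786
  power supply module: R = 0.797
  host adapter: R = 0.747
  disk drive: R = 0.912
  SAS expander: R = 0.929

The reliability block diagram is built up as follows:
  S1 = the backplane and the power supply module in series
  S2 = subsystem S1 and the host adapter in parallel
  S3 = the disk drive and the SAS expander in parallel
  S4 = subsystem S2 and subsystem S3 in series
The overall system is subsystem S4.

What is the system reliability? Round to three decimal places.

0.900

Series (backplane and power supply module): 0.78600 × 0.79700 = 0.62644
Parallel ([0.62644] and host adapter): 1 − (1 − 0.62644)(1 − 0.74700) = 0.90549
Parallel (disk drive and SAS expander): 1 − (1 − 0.91200)(1 − 0.92900) = 0.99375
Series ([0.90549] and [0.99375]): 0.90549 × 0.99375 = 0.900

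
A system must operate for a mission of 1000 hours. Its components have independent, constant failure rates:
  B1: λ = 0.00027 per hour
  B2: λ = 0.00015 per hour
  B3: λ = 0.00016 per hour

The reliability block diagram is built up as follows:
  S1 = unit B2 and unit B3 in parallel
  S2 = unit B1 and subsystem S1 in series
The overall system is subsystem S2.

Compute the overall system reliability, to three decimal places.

R(B1) = exp(−0.00027 × 1000) = 0.76338
R(B2) = exp(−0.00015 × 1000) = 0.86071
R(B3) = exp(−0.00016 × 1000) = 0.85214
Parallel (B2 and B3): 1 − (1 − 0.86071)(1 − 0.85214) = 0.97940
Series (B1 and [0.97940]): 0.76338 × 0.97940 = 0.748

0.748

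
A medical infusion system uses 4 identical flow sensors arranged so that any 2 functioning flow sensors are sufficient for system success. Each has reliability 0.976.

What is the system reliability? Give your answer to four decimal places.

0.9999

R = Σ_{i=2}^{4} C(4,i) p^i (1−p)^{4−i} with p = 0.976
C(4,2)·0.976^2·0.024^2 = 0.003292
C(4,3)·0.976^3·0.024^1 = 0.089253
C(4,4)·0.976^4·0.024^0 = 0.907401
Sum = 0.9999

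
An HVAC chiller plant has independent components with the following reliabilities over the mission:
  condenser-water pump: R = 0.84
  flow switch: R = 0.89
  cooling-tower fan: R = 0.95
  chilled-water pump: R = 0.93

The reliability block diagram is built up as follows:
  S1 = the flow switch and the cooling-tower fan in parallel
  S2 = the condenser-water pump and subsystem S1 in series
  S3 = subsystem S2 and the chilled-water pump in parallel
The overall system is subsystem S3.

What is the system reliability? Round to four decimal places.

0.9885

Parallel (flow switch and cooling-tower fan): 1 − (1 − 0.890000)(1 − 0.950000) = 0.994500
Series (condenser-water pump and [0.994500]): 0.840000 × 0.994500 = 0.835380
Parallel ([0.835380] and chilled-water pump): 1 − (1 − 0.835380)(1 − 0.930000) = 0.9885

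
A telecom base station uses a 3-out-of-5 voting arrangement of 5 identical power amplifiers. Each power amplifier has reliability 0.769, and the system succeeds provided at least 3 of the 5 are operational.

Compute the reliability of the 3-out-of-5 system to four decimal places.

R = Σ_{i=3}^{5} C(5,i) p^i (1−p)^{5−i} with p = 0.769
C(5,3)·0.769^3·0.231^2 = 0.242663
C(5,4)·0.769^4·0.231^1 = 0.403913
C(5,5)·0.769^5·0.231^0 = 0.268925
Sum = 0.9155

0.9155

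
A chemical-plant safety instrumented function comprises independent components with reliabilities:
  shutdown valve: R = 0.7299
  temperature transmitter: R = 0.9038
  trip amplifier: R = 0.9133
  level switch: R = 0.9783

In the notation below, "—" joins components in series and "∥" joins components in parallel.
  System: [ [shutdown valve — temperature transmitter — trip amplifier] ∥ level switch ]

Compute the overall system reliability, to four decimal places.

Series (shutdown valve, temperature transmitter, and trip amplifier): 0.729900 × 0.903800 × 0.913300 = 0.602489
Parallel ([0.602489] and level switch): 1 − (1 − 0.602489)(1 − 0.978300) = 0.9914

0.9914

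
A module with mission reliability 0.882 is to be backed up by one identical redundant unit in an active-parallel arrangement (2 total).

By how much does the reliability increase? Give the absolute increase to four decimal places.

R_before = 0.882
R_after = 1 − (1 − 0.882)^2 = 0.9861
ΔR = 0.9861 − 0.882 = 0.1041

0.1041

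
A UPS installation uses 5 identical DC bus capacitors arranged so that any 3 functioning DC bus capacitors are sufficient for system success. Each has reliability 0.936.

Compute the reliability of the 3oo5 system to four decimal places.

0.9976

R = Σ_{i=3}^{5} C(5,i) p^i (1−p)^{5−i} with p = 0.936
C(5,3)·0.936^3·0.064^2 = 0.033588
C(5,4)·0.936^4·0.064^1 = 0.245614
C(5,5)·0.936^5·0.064^0 = 0.718421
Sum = 0.9976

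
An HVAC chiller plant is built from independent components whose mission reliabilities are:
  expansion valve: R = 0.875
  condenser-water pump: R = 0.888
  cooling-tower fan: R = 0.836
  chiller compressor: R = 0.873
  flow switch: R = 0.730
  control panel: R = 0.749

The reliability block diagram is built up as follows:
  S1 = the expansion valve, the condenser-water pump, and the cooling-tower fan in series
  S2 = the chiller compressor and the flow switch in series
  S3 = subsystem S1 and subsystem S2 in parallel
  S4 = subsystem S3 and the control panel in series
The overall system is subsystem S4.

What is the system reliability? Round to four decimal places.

0.6538

Series (expansion valve, condenser-water pump, and cooling-tower fan): 0.875000 × 0.888000 × 0.836000 = 0.649572
Series (chiller compressor and flow switch): 0.873000 × 0.730000 = 0.637290
Parallel ([0.649572] and [0.637290]): 1 − (1 − 0.649572)(1 − 0.637290) = 0.872896
Series ([0.872896] and control panel): 0.872896 × 0.749000 = 0.6538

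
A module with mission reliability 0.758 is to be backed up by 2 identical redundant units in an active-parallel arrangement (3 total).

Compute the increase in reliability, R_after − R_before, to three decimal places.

R_before = 0.758
R_after = 1 − (1 − 0.758)^3 = 0.986
ΔR = 0.986 − 0.758 = 0.228

0.228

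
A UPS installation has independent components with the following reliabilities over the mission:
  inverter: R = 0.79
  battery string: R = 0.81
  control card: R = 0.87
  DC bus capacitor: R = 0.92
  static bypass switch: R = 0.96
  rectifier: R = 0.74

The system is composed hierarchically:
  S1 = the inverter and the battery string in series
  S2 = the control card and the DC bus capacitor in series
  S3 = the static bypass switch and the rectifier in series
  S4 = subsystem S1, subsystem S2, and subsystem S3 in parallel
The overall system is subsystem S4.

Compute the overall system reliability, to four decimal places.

0.9792

Series (inverter and battery string): 0.790000 × 0.810000 = 0.639900
Series (control card and DC bus capacitor): 0.870000 × 0.920000 = 0.800400
Series (static bypass switch and rectifier): 0.960000 × 0.740000 = 0.710400
Parallel ([0.639900], [0.800400], and [0.710400]): 1 − (1 − 0.639900)(1 − 0.800400)(1 − 0.710400) = 0.9792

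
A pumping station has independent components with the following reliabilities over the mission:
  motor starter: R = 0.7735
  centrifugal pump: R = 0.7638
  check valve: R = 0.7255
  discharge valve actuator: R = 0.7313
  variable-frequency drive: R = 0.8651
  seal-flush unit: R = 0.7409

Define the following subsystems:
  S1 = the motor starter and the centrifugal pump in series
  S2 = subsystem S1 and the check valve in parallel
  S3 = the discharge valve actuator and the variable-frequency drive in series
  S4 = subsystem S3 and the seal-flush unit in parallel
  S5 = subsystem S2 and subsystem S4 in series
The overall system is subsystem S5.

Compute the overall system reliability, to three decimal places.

Series (motor starter and centrifugal pump): 0.77350 × 0.76380 = 0.59080
Parallel ([0.59080] and check valve): 1 − (1 − 0.59080)(1 − 0.72550) = 0.88767
Series (discharge valve actuator and variable-frequency drive): 0.73130 × 0.86510 = 0.63265
Parallel ([0.63265] and seal-flush unit): 1 − (1 − 0.63265)(1 − 0.74090) = 0.90482
Series ([0.88767] and [0.90482]): 0.88767 × 0.90482 = 0.803

0.803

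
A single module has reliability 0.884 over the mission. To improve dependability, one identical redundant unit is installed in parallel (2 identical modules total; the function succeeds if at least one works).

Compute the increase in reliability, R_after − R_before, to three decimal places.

R_before = 0.884
R_after = 1 − (1 − 0.884)^2 = 0.987
ΔR = 0.987 − 0.884 = 0.103

0.103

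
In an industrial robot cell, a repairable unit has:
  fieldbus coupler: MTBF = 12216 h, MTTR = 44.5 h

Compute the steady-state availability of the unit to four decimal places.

0.9964

A(fieldbus coupler) = MTBF/(MTBF+MTTR) = 12216/(12216+44.5) = 0.9964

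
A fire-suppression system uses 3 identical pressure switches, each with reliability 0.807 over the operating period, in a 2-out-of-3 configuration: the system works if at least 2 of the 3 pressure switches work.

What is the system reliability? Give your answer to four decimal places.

0.9026

R = Σ_{i=2}^{3} C(3,i) p^i (1−p)^{3−i} with p = 0.807
C(3,2)·0.807^2·0.193^1 = 0.377073
C(3,3)·0.807^3·0.193^0 = 0.525558
Sum = 0.9026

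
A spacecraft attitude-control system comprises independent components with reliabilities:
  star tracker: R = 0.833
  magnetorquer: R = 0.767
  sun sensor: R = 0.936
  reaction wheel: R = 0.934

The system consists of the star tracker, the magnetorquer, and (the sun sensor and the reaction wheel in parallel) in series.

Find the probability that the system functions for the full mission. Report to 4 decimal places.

0.6362

Parallel (sun sensor and reaction wheel): 1 − (1 − 0.936000)(1 − 0.934000) = 0.995776
Series (star tracker, magnetorquer, and [0.995776]): 0.833000 × 0.767000 × 0.995776 = 0.6362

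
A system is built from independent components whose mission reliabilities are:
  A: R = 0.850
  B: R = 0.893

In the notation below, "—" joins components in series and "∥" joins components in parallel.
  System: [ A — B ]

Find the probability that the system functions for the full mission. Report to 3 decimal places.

Series (A and B): 0.85000 × 0.89300 = 0.759

0.759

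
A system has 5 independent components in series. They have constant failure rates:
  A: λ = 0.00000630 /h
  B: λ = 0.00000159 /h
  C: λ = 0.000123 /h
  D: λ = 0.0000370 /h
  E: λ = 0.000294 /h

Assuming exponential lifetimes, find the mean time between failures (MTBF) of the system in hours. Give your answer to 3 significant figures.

Series of exponential components: λ_sys = Σ λ_i
λ_sys = 0.00000630 + 0.00000159 + 0.000123 + 0.0000370 + 0.000294 = 4.6189e-04 /h
MTBF = 1 / λ_sys = 2170 h

2170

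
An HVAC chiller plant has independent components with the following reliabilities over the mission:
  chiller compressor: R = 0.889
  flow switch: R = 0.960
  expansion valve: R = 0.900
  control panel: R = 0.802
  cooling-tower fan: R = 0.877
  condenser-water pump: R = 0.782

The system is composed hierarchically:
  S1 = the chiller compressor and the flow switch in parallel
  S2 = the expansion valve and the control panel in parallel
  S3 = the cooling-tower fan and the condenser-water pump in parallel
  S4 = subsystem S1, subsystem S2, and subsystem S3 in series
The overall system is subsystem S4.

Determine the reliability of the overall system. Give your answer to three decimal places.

0.950

Parallel (chiller compressor and flow switch): 1 − (1 − 0.88900)(1 − 0.96000) = 0.99556
Parallel (expansion valve and control panel): 1 − (1 − 0.90000)(1 − 0.80200) = 0.98020
Parallel (cooling-tower fan and condenser-water pump): 1 − (1 − 0.87700)(1 − 0.78200) = 0.97319
Series ([0.99556], [0.98020], and [0.97319]): 0.99556 × 0.98020 × 0.97319 = 0.950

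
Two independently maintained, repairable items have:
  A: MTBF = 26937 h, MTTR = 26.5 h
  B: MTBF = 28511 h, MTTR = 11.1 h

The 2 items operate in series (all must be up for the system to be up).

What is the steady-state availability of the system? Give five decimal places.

A(A) = MTBF/(MTBF+MTTR) = 26937/(26937+26.5) = 0.999017
A(B) = MTBF/(MTBF+MTTR) = 28511/(28511+11.1) = 0.999611
Series availability: 0.999017 × 0.999611 = 0.99863

0.99863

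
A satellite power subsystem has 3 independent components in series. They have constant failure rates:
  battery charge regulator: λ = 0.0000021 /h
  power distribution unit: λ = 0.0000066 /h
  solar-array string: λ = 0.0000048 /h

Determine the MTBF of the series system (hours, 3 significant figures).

74100

Series of exponential components: λ_sys = Σ λ_i
λ_sys = 0.0000021 + 0.0000066 + 0.0000048 = 1.3500e-05 /h
MTBF = 1 / λ_sys = 74100 h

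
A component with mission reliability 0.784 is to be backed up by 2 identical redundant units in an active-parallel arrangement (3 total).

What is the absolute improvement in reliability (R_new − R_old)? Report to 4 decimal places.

R_before = 0.784
R_after = 1 − (1 − 0.784)^3 = 0.9899
ΔR = 0.9899 − 0.784 = 0.2059

0.2059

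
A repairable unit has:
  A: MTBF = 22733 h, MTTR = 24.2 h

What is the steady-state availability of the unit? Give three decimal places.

A(A) = MTBF/(MTBF+MTTR) = 22733/(22733+24.2) = 0.999

0.999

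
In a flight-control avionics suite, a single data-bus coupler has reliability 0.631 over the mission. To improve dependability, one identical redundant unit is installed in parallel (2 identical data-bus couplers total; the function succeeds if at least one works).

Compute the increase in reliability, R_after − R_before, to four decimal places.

0.2328

R_before = 0.631
R_after = 1 − (1 − 0.631)^2 = 0.8638
ΔR = 0.8638 − 0.631 = 0.2328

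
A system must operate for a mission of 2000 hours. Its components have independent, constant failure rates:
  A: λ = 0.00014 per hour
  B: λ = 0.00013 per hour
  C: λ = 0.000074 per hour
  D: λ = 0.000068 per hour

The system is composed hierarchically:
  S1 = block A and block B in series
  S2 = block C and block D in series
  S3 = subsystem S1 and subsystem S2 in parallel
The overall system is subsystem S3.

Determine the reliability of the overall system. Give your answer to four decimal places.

0.8968

R(A) = exp(−0.00014 × 2000) = 0.755784
R(B) = exp(−0.00013 × 2000) = 0.771052
R(C) = exp(−0.000074 × 2000) = 0.862431
R(D) = exp(−0.000068 × 2000) = 0.872843
Series (A and B): 0.755784 × 0.771052 = 0.582749
Series (C and D): 0.862431 × 0.872843 = 0.752767
Parallel ([0.582749] and [0.752767]): 1 − (1 − 0.582749)(1 − 0.752767) = 0.8968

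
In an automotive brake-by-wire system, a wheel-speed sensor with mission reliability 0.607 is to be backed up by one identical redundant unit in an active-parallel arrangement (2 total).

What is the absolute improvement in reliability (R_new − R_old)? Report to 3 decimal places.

0.239

R_before = 0.607
R_after = 1 − (1 − 0.607)^2 = 0.846
ΔR = 0.846 − 0.607 = 0.239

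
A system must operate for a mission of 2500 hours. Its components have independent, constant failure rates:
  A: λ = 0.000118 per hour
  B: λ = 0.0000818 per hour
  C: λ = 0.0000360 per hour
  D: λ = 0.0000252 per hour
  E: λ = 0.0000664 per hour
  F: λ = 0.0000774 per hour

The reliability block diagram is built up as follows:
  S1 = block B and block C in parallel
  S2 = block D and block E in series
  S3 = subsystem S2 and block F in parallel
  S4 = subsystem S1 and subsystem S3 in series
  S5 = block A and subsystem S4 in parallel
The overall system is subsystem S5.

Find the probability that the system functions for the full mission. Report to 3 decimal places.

0.987

R(A) = exp(−0.000118 × 2500) = 0.74453
R(B) = exp(−0.0000818 × 2500) = 0.81505
R(C) = exp(−0.0000360 × 2500) = 0.91393
R(D) = exp(−0.0000252 × 2500) = 0.93894
R(E) = exp(−0.0000664 × 2500) = 0.84705
R(F) = exp(−0.0000774 × 2500) = 0.82407
Parallel (B and C): 1 − (1 − 0.81505)(1 − 0.91393) = 0.98408
Series (D and E): 0.93894 × 0.84705 = 0.79533
Parallel ([0.79533] and F): 1 − (1 − 0.79533)(1 − 0.82407) = 0.96399
Series ([0.98408] and [0.96399]): 0.98408 × 0.96399 = 0.94864
Parallel (A and [0.94864]): 1 − (1 − 0.74453)(1 − 0.94864) = 0.987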